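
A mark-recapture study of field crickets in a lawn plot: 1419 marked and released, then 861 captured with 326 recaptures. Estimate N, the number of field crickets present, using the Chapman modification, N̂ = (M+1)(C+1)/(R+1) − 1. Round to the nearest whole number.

N ≈ 3742

N̂ = (1419+1)(861+1)/(326+1) − 1 = 1420·862/327 − 1
= 1224040/327 − 1 ≈ 3743.2 − 1 ≈ 3742.2 → 3742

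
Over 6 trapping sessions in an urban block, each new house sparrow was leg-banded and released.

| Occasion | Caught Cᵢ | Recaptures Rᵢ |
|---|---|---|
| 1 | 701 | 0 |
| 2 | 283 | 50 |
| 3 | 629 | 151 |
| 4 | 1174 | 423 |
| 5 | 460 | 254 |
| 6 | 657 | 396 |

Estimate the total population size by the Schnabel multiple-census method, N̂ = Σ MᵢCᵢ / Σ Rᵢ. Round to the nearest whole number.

N ≈ 3921

Marked at large before each occasion: Mᵢ = Σⱼ<ᵢ (Cⱼ − Rⱼ) → M1=0, M2=701, M3=934, M4=1412, M5=2163, M6=2369
Σ MᵢCᵢ = 0·701 + 701·283 + 934·629 + 1412·1174 + 2163·460 + 2369·657 = 0 + 198383 + 587486 + 1657688 + 994980 + 1556433 = 4994970
Σ Rᵢ = 0 + 50 + 151 + 423 + 254 + 396 = 1274
N̂ = 4994970 / 1274 ≈ 3920.7 → 3921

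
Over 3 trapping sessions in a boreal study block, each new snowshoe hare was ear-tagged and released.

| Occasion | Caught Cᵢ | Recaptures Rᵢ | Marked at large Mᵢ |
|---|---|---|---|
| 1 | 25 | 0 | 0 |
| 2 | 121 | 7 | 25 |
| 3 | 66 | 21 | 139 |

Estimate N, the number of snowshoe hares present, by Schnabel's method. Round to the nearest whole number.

N ≈ 436

Σ MᵢCᵢ = 0·25 + 25·121 + 139·66 = 0 + 3025 + 9174 = 12199
Σ Rᵢ = 0 + 7 + 21 = 28
N̂ = 12199 / 28 ≈ 435.7 → 436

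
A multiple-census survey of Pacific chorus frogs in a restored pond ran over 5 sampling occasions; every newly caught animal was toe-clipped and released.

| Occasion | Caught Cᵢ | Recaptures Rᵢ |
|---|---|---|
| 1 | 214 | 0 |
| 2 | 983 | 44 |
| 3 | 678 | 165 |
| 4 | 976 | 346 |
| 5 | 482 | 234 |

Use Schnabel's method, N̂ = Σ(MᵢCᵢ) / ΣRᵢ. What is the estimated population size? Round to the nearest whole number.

N ≈ 4721

Marked at large before each occasion: Mᵢ = Σⱼ<ᵢ (Cⱼ − Rⱼ) → M1=0, M2=214, M3=1153, M4=1666, M5=2296
Σ MᵢCᵢ = 0·214 + 214·983 + 1153·678 + 1666·976 + 2296·482 = 0 + 210362 + 781734 + 1626016 + 1106672 = 3724784
Σ Rᵢ = 0 + 44 + 165 + 346 + 234 = 789
N̂ = 3724784 / 789 ≈ 4720.9 → 4721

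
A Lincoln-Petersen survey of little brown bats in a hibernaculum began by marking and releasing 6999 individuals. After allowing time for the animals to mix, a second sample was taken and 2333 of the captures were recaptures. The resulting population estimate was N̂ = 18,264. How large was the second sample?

C = 6088

From N = M·C/R: C = N·R / M = 18264·2333 / 6999 = 42609912 / 6999 = 6088.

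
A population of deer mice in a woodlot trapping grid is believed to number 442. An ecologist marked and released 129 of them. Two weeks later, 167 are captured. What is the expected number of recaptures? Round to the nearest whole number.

expected recaptures ≈ 49

The marked fraction of the population is 129/442, so in a sample of 167 expect C·(M/N) marked.
E[R] = 129 × 167 / 442 = 21543 / 442 ≈ 48.7 → 49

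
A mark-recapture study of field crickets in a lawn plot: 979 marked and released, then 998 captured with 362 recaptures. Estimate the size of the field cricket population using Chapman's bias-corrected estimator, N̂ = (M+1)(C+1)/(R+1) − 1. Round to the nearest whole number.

N ≈ 2696

N̂ = (979+1)(998+1)/(362+1) − 1 = 980·999/363 − 1
= 979020/363 − 1 ≈ 2697.0 − 1 ≈ 2696.0 → 2696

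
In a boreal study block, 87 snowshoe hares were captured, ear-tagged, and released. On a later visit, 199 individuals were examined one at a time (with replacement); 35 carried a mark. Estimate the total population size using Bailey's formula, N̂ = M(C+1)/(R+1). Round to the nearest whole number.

N ≈ 483

N̂ = 87·(199+1)/(35+1) = 87·200/36 = 17400/36 ≈ 483.3 → 483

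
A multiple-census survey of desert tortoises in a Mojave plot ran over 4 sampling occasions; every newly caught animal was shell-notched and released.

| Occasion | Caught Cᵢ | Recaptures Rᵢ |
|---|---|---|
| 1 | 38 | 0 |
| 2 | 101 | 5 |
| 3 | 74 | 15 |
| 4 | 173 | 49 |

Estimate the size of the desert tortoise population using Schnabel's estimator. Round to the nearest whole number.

Marked at large before each occasion: Mᵢ = Σⱼ<ᵢ (Cⱼ − Rⱼ) → M1=0, M2=38, M3=134, M4=193
Σ MᵢCᵢ = 0·38 + 38·101 + 134·74 + 193·173 = 0 + 3838 + 9916 + 33389 = 47143
Σ Rᵢ = 0 + 5 + 15 + 49 = 69
N̂ = 47143 / 69 ≈ 683.2 → 683

N ≈ 683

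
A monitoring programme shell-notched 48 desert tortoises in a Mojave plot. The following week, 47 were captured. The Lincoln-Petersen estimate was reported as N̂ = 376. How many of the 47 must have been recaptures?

R = 6

From N = M·C/R: R = M·C / N = 48·47 / 376 = 2256 / 376 = 6.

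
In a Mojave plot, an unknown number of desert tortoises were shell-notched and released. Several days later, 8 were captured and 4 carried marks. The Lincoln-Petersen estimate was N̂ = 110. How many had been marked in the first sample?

M = 55

From N = M·C/R: M = N·R / C = 110·4 / 8 = 440 / 8 = 55.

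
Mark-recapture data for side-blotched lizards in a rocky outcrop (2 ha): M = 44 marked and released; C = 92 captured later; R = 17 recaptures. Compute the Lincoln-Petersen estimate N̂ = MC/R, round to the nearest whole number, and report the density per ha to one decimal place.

density ≈ 119.0 side-blotched lizards per ha

N̂ = 44·92/17 = 4048/17 ≈ 238.1 → 238
Density = N̂ / area = 238 / 2 = 119.0 per ha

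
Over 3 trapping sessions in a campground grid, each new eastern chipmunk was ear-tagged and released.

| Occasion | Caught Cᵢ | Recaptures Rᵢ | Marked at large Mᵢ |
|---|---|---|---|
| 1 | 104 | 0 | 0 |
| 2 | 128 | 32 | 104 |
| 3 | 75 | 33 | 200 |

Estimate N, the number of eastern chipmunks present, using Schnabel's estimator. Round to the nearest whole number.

N ≈ 436

Σ MᵢCᵢ = 0·104 + 104·128 + 200·75 = 0 + 13312 + 15000 = 28312
Σ Rᵢ = 0 + 32 + 33 = 65
N̂ = 28312 / 65 ≈ 435.6 → 436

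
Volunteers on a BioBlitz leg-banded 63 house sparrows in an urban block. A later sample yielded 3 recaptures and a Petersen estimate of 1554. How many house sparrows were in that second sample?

C = 74

From N = M·C/R: C = N·R / M = 1554·3 / 63 = 4662 / 63 = 74.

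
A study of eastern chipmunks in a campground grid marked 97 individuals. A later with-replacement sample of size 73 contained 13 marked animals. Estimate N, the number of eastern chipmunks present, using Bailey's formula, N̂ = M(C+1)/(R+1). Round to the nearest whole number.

N̂ = 97·(73+1)/(13+1) = 97·74/14 = 7178/14 ≈ 512.7 → 513

N ≈ 513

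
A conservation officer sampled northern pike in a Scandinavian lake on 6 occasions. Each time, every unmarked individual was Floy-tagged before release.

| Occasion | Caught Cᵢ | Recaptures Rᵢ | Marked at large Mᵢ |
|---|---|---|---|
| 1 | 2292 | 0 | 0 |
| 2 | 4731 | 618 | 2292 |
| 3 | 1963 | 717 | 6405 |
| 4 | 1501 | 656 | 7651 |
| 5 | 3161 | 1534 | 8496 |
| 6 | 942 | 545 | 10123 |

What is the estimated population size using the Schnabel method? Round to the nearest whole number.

Σ MᵢCᵢ = 0·2292 + 2292·4731 + 6405·1963 + 7651·1501 + 8496·3161 + 10123·942 = 0 + 10843452 + 12573015 + 11484151 + 26855856 + 9535866 = 71292340
Σ Rᵢ = 0 + 618 + 717 + 656 + 1534 + 545 = 4070
N̂ = 71292340 / 4070 ≈ 17516.5 → 17517

N ≈ 17,517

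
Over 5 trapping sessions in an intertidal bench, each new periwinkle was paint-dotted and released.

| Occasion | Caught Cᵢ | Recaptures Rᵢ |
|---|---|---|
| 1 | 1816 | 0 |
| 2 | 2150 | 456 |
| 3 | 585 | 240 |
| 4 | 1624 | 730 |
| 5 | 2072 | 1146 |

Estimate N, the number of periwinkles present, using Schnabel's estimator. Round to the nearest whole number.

Marked at large before each occasion: Mᵢ = Σⱼ<ᵢ (Cⱼ − Rⱼ) → M1=0, M2=1816, M3=3510, M4=3855, M5=4749
Σ MᵢCᵢ = 0·1816 + 1816·2150 + 3510·585 + 3855·1624 + 4749·2072 = 0 + 3904400 + 2053350 + 6260520 + 9839928 = 22058198
Σ Rᵢ = 0 + 456 + 240 + 730 + 1146 = 2572
N̂ = 22058198 / 2572 ≈ 8576.3 → 8576

N ≈ 8576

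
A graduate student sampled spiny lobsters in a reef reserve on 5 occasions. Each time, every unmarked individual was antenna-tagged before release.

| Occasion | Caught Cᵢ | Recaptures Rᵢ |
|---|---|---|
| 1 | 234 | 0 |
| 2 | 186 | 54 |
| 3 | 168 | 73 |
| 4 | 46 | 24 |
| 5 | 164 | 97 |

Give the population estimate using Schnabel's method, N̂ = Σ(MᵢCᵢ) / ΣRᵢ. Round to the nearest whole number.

Marked at large before each occasion: Mᵢ = Σⱼ<ᵢ (Cⱼ − Rⱼ) → M1=0, M2=234, M3=366, M4=461, M5=483
Σ MᵢCᵢ = 0·234 + 234·186 + 366·168 + 461·46 + 483·164 = 0 + 43524 + 61488 + 21206 + 79212 = 205430
Σ Rᵢ = 0 + 54 + 73 + 24 + 97 = 248
N̂ = 205430 / 248 ≈ 828.3 → 828

N ≈ 828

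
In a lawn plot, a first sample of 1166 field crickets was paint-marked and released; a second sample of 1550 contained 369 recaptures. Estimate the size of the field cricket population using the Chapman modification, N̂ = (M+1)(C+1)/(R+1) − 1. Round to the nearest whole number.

N̂ = (1166+1)(1550+1)/(369+1) − 1 = 1167·1551/370 − 1
= 1810017/370 − 1 ≈ 4891.9 − 1 ≈ 4890.9 → 4891

N ≈ 4891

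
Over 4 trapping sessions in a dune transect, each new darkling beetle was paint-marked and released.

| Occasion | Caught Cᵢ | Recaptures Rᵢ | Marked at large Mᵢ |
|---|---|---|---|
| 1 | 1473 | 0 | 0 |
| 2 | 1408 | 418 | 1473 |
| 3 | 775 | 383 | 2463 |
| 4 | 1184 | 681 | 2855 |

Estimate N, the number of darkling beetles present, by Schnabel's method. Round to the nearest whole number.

N ≈ 4968

Σ MᵢCᵢ = 0·1473 + 1473·1408 + 2463·775 + 2855·1184 = 0 + 2073984 + 1908825 + 3380320 = 7363129
Σ Rᵢ = 0 + 418 + 383 + 681 = 1482
N̂ = 7363129 / 1482 ≈ 4968.4 → 4968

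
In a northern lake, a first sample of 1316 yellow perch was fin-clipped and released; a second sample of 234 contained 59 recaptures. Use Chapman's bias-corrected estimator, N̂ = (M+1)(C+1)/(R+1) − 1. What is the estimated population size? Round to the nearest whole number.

N̂ = (1316+1)(234+1)/(59+1) − 1 = 1317·235/60 − 1
= 309495/60 − 1 ≈ 5158.2 − 1 ≈ 5157.2 → 5157

N ≈ 5157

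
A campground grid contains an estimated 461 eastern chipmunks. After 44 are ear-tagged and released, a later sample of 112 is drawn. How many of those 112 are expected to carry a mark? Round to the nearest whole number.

expected recaptures ≈ 11

The marked fraction of the population is 44/461, so in a sample of 112 expect C·(M/N) marked.
E[R] = 44 × 112 / 461 = 4928 / 461 ≈ 10.7 → 11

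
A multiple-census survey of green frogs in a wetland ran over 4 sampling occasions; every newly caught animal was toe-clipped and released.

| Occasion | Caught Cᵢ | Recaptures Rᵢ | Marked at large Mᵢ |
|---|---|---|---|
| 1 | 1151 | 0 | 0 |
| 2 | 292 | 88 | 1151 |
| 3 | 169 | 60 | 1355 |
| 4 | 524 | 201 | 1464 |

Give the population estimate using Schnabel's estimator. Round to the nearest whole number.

Σ MᵢCᵢ = 0·1151 + 1151·292 + 1355·169 + 1464·524 = 0 + 336092 + 228995 + 767136 = 1332223
Σ Rᵢ = 0 + 88 + 60 + 201 = 349
N̂ = 1332223 / 349 ≈ 3817.3 → 3817

N ≈ 3817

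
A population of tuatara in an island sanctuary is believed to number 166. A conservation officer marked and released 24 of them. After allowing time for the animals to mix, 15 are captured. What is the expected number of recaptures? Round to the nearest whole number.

Expected recaptures E[R] = M·C / N.
E[R] = 24 × 15 / 166 = 360 / 166 ≈ 2.2 → 2

expected recaptures ≈ 2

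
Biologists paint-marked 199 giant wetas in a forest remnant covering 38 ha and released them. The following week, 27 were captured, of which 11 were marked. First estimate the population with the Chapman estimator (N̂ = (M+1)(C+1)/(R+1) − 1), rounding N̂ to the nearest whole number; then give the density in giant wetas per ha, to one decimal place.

N̂ = 200·28/12 − 1 = 5600/12 − 1 ≈ 465.7 → 466
Density = N̂ / area = 466 / 38 ≈ 12.26 → 12.3 per ha

density ≈ 12.3 giant wetas per ha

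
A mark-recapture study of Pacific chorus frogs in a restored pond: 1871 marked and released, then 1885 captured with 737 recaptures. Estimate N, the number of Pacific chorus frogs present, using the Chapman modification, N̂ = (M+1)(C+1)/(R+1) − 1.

N = 4783

N̂ = (1871+1)(1885+1)/(737+1) − 1 = 1872·1886/738 − 1
= 3530592/738 − 1 = 4784 − 1 = 4783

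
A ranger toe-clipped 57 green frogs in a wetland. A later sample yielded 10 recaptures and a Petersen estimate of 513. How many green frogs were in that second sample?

C = 90

From N = M·C/R: C = N·R / M = 513·10 / 57 = 5130 / 57 = 90.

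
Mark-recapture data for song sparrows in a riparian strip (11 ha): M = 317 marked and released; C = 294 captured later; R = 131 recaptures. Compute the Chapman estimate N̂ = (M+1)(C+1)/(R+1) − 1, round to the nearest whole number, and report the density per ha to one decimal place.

N̂ = 318·295/132 − 1 = 93810/132 − 1 ≈ 709.7 → 710
Density = N̂ / area = 710 / 11 ≈ 64.545 → 64.5 per ha

density ≈ 64.5 song sparrows per ha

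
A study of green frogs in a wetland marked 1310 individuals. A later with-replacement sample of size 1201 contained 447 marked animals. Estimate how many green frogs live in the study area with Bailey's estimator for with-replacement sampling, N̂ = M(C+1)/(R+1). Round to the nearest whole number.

N ≈ 3515

N̂ = 1310·(1201+1)/(447+1) = 1310·1202/448 = 1574620/448 ≈ 3514.8 → 3515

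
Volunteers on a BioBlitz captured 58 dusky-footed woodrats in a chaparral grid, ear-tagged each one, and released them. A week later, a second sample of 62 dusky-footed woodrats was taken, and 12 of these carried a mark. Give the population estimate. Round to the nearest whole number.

N ≈ 300

The marked fraction in the recapture sample should equal the marked fraction in the population: 12/62 = 58/N.
N = (58 × 62) / 12 = 3596 / 12 ≈ 299.7 → 300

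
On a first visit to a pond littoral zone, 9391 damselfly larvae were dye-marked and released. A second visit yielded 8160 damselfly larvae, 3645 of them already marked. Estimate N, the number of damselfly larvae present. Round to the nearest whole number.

The marked fraction in the recapture sample should equal the marked fraction in the population: 3645/8160 = 9391/N.
N = (9391 × 8160) / 3645 = 76630560 / 3645 ≈ 21023.47 → 21023

N ≈ 21,023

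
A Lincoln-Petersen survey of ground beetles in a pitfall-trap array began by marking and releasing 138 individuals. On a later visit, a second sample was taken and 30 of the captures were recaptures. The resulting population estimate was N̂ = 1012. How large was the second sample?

C = 220

From N = M·C/R: C = N·R / M = 1012·30 / 138 = 30360 / 138 = 220.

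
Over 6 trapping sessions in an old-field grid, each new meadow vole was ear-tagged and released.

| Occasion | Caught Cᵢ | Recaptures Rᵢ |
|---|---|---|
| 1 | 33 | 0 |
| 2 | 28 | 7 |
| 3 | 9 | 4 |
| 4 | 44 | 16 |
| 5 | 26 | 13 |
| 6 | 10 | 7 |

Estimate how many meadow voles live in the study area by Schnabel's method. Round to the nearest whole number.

Marked at large before each occasion: Mᵢ = Σⱼ<ᵢ (Cⱼ − Rⱼ) → M1=0, M2=33, M3=54, M4=59, M5=87, M6=100
Σ MᵢCᵢ = 0·33 + 33·28 + 54·9 + 59·44 + 87·26 + 100·10 = 0 + 924 + 486 + 2596 + 2262 + 1000 = 7268
Σ Rᵢ = 0 + 7 + 4 + 16 + 13 + 7 = 47
N̂ = 7268 / 47 ≈ 154.6 → 155

N ≈ 155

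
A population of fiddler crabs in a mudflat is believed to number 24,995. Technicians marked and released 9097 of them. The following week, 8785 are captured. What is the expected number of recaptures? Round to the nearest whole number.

expected recaptures ≈ 3197

The marked fraction of the population is 9097/24995, so in a sample of 8785 expect C·(M/N) marked.
E[R] = 9097 × 8785 / 24995 = 79917145 / 24995 ≈ 3197.3 → 3197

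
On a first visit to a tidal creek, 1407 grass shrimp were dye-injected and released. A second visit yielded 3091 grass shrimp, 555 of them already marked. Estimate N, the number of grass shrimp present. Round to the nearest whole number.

N ≈ 7836

N = (1407 × 3091) / 555 = 4349037 / 555 ≈ 7836.1 → 7836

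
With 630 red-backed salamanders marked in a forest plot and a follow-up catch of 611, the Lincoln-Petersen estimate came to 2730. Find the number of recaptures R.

From N = M·C/R: R = M·C / N = 630·611 / 2730 = 384930 / 2730 = 141.

R = 141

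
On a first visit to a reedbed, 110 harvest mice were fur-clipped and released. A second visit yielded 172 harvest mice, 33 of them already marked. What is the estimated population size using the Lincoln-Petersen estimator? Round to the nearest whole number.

N ≈ 573

N = (110 × 172) / 33 = 18920 / 33 ≈ 573.3 → 573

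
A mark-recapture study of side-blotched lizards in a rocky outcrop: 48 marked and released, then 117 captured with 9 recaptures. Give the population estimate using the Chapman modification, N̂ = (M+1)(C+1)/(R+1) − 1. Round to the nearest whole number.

N̂ = (48+1)(117+1)/(9+1) − 1 = 49·118/10 − 1
= 5782/10 − 1 ≈ 578.2 − 1 ≈ 577.2 → 577

N ≈ 577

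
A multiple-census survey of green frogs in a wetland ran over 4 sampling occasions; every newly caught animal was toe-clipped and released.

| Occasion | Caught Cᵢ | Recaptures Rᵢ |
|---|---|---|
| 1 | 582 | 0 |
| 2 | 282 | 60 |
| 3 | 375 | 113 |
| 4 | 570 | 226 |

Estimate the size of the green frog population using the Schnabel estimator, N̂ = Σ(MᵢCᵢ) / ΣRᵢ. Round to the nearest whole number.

N ≈ 2690

Marked at large before each occasion: Mᵢ = Σⱼ<ᵢ (Cⱼ − Rⱼ) → M1=0, M2=582, M3=804, M4=1066
Σ MᵢCᵢ = 0·582 + 582·282 + 804·375 + 1066·570 = 0 + 164124 + 301500 + 607620 = 1073244
Σ Rᵢ = 0 + 60 + 113 + 226 = 399
N̂ = 1073244 / 399 ≈ 2689.8 → 2690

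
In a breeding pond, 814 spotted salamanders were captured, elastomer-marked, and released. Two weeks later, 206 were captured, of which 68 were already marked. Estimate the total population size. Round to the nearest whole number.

N ≈ 2466

N = (814 × 206) / 68 = 167684 / 68 ≈ 2465.9 → 2466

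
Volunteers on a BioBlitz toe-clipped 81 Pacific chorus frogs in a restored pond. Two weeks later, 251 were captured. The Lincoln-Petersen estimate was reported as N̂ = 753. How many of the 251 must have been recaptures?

R = 27

From N = M·C/R: R = M·C / N = 81·251 / 753 = 20331 / 753 = 27.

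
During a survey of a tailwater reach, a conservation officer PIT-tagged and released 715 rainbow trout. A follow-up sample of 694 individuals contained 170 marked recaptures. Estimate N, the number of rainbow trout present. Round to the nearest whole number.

N = (715 × 694) / 170 = 496210 / 170 ≈ 2918.9 → 2919

N ≈ 2919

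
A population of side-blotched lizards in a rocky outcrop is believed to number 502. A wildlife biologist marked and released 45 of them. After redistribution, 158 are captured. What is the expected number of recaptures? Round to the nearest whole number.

Expected recaptures E[R] = M·C / N.
E[R] = 45 × 158 / 502 = 7110 / 502 ≈ 14.2 → 14

expected recaptures ≈ 14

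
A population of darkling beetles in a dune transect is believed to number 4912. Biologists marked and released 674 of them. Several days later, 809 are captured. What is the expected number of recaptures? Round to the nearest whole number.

Expected recaptures E[R] = M·C / N.
E[R] = 674 × 809 / 4912 = 545266 / 4912 ≈ 111.0 → 111

expected recaptures ≈ 111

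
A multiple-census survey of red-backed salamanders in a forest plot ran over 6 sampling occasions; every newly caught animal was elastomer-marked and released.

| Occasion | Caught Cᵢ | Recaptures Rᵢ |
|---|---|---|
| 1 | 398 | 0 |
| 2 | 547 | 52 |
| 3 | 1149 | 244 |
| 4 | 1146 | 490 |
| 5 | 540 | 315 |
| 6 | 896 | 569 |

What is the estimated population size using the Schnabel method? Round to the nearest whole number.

N ≈ 4209

Marked at large before each occasion: Mᵢ = Σⱼ<ᵢ (Cⱼ − Rⱼ) → M1=0, M2=398, M3=893, M4=1798, M5=2454, M6=2679
Σ MᵢCᵢ = 0·398 + 398·547 + 893·1149 + 1798·1146 + 2454·540 + 2679·896 = 0 + 217706 + 1026057 + 2060508 + 1325160 + 2400384 = 7029815
Σ Rᵢ = 0 + 52 + 244 + 490 + 315 + 569 = 1670
N̂ = 7029815 / 1670 ≈ 4209.47 → 4209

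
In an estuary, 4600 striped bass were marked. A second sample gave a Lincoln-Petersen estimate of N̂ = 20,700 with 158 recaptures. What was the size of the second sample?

C = 711

From N = M·C/R: C = N·R / M = 20700·158 / 4600 = 3270600 / 4600 = 711.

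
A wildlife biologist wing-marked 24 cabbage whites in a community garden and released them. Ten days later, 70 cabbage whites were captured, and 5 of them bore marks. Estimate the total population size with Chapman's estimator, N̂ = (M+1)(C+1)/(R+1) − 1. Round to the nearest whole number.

N̂ = (24+1)(70+1)/(5+1) − 1 = 25·71/6 − 1
= 1775/6 − 1 ≈ 295.8 − 1 ≈ 294.8 → 295

N ≈ 295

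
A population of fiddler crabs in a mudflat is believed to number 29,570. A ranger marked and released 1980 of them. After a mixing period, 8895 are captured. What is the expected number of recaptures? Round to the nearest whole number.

expected recaptures ≈ 596

The marked fraction of the population is 1980/29570, so in a sample of 8895 expect C·(M/N) marked.
E[R] = 1980 × 8895 / 29570 = 17612100 / 29570 ≈ 595.6 → 596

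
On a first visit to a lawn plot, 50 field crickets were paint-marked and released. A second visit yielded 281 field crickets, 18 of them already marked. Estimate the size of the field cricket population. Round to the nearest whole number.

N ≈ 781

N = (50 × 281) / 18 = 14050 / 18 ≈ 780.6 → 781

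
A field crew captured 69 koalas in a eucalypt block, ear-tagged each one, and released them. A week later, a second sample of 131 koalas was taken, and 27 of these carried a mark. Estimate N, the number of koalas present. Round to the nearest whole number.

N ≈ 335

Lincoln-Petersen assumes M/N = R/C, so N = M·C / R.
N = (69 × 131) / 27 = 9039 / 27 ≈ 334.8 → 335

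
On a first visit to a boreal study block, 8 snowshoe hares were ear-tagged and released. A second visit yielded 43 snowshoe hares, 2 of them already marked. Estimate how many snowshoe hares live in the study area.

N = (8 × 43) / 2 = 344 / 2 = 172

N = 172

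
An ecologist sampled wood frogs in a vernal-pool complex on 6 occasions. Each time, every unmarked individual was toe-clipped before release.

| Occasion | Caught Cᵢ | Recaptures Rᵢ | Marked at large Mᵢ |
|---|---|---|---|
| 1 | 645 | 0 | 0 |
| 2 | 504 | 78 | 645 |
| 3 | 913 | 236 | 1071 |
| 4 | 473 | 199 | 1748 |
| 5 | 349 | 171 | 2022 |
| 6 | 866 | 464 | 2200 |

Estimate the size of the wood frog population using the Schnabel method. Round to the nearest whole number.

N ≈ 4129

Σ MᵢCᵢ = 0·645 + 645·504 + 1071·913 + 1748·473 + 2022·349 + 2200·866 = 0 + 325080 + 977823 + 826804 + 705678 + 1905200 = 4740585
Σ Rᵢ = 0 + 78 + 236 + 199 + 171 + 464 = 1148
N̂ = 4740585 / 1148 ≈ 4129.4 → 4129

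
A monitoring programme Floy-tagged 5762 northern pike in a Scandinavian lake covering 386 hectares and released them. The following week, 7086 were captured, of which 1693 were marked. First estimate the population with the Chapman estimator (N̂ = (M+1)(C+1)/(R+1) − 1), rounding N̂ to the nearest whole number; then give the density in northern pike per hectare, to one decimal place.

density ≈ 62.5 northern pike per hectare

N̂ = 5763·7087/1694 − 1 = 40842381/1694 − 1 ≈ 24109.0 → 24109
Density = N̂ / area = 24109 / 386 ≈ 62.46 → 62.5 per hectare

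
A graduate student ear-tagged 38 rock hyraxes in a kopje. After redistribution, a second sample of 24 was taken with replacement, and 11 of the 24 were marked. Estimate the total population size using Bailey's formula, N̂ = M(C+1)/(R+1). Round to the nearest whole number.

N ≈ 79

N̂ = 38·(24+1)/(11+1) = 38·25/12 = 950/12 ≈ 79.2 → 79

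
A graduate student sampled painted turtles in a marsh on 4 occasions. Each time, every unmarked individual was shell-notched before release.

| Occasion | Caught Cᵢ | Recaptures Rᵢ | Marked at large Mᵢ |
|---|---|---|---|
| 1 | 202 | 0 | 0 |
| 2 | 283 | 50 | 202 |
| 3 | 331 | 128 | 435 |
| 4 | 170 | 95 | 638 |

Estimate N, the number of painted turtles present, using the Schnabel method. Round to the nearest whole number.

Σ MᵢCᵢ = 0·202 + 202·283 + 435·331 + 638·170 = 0 + 57166 + 143985 + 108460 = 309611
Σ Rᵢ = 0 + 50 + 128 + 95 = 273
N̂ = 309611 / 273 ≈ 1134.1 → 1134

N ≈ 1134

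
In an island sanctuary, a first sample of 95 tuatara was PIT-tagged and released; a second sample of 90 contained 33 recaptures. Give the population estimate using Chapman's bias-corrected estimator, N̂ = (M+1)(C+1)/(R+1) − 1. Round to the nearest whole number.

N̂ = (95+1)(90+1)/(33+1) − 1 = 96·91/34 − 1
= 8736/34 − 1 ≈ 256.9 − 1 ≈ 255.9 → 256

N ≈ 256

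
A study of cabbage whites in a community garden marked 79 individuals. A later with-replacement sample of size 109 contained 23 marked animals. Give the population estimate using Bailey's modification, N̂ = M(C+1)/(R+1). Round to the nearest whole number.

N̂ = 79·(109+1)/(23+1) = 79·110/24 = 8690/24 ≈ 362.1 → 362

N ≈ 362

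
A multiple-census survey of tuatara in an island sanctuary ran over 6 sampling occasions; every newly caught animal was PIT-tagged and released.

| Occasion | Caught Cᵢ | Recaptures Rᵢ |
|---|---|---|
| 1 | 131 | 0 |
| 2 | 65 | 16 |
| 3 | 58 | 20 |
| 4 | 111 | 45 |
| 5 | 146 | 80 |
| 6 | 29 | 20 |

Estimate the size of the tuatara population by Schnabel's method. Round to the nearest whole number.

N ≈ 524

Marked at large before each occasion: Mᵢ = Σⱼ<ᵢ (Cⱼ − Rⱼ) → M1=0, M2=131, M3=180, M4=218, M5=284, M6=350
Σ MᵢCᵢ = 0·131 + 131·65 + 180·58 + 218·111 + 284·146 + 350·29 = 0 + 8515 + 10440 + 24198 + 41464 + 10150 = 94767
Σ Rᵢ = 0 + 16 + 20 + 45 + 80 + 20 = 181
N̂ = 94767 / 181 ≈ 523.6 → 524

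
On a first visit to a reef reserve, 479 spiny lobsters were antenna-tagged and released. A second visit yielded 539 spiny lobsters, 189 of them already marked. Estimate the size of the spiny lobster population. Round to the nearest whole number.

Lincoln-Petersen assumes M/N = R/C, so N = M·C / R.
N = (479 × 539) / 189 = 258181 / 189 ≈ 1366.0 → 1366

N ≈ 1366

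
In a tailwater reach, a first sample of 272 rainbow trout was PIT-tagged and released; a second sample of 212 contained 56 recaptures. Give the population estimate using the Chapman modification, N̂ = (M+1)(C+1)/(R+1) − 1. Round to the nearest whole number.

N̂ = (272+1)(212+1)/(56+1) − 1 = 273·213/57 − 1
= 58149/57 − 1 ≈ 1020.2 − 1 ≈ 1019.2 → 1019

N ≈ 1019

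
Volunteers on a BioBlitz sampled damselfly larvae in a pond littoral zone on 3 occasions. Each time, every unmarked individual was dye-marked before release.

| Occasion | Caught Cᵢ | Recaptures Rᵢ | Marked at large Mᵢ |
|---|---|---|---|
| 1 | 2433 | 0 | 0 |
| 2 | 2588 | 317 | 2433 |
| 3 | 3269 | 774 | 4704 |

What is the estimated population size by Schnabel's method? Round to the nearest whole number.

N ≈ 19,866

Σ MᵢCᵢ = 0·2433 + 2433·2588 + 4704·3269 = 0 + 6296604 + 15377376 = 21673980
Σ Rᵢ = 0 + 317 + 774 = 1091
N̂ = 21673980 / 1091 ≈ 19866.2 → 19866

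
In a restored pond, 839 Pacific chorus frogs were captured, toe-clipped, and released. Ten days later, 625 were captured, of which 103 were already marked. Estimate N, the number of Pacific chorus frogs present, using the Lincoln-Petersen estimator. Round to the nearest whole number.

N = (839 × 625) / 103 = 524375 / 103 ≈ 5091.0 → 5091

N ≈ 5091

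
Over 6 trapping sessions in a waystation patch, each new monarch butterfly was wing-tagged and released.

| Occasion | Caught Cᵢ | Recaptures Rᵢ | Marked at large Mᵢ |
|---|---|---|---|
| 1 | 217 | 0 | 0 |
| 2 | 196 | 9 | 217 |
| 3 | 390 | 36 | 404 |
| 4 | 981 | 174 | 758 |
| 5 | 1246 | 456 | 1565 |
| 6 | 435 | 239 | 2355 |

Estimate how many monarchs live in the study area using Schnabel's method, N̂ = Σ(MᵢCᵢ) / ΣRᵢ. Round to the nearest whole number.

N ≈ 4287

Σ MᵢCᵢ = 0·217 + 217·196 + 404·390 + 758·981 + 1565·1246 + 2355·435 = 0 + 42532 + 157560 + 743598 + 1949990 + 1024425 = 3918105
Σ Rᵢ = 0 + 9 + 36 + 174 + 456 + 239 = 914
N̂ = 3918105 / 914 ≈ 4286.8 → 4287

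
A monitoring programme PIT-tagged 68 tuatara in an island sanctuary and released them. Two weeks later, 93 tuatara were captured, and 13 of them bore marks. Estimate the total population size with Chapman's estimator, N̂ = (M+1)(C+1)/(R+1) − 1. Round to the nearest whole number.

N ≈ 462

N̂ = (68+1)(93+1)/(13+1) − 1 = 69·94/14 − 1
= 6486/14 − 1 ≈ 463.3 − 1 ≈ 462.3 → 462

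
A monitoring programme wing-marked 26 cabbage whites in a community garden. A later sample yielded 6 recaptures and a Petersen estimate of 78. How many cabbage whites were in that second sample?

C = 18

From N = M·C/R: C = N·R / M = 78·6 / 26 = 468 / 26 = 18.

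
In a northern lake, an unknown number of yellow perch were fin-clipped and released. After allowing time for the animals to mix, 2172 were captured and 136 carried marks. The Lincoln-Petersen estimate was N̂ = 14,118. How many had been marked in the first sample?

From N = M·C/R: M = N·R / C = 14118·136 / 2172 = 1920048 / 2172 = 884.

M = 884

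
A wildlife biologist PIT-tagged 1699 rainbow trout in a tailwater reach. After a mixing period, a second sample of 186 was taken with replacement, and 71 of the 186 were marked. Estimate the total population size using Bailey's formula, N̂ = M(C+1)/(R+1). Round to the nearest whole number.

N ≈ 4413

N̂ = 1699·(186+1)/(71+1) = 1699·187/72 = 317713/72 ≈ 4412.7 → 4413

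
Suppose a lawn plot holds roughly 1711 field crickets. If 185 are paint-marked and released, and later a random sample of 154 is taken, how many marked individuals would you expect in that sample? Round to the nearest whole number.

The marked fraction of the population is 185/1711, so in a sample of 154 expect C·(M/N) marked.
E[R] = 185 × 154 / 1711 = 28490 / 1711 ≈ 16.7 → 17

expected recaptures ≈ 17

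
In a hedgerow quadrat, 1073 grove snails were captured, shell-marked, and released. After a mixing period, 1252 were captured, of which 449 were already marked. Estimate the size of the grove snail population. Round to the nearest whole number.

The marked fraction in the recapture sample should equal the marked fraction in the population: 449/1252 = 1073/N.
N = (1073 × 1252) / 449 = 1343396 / 449 ≈ 2992.0 → 2992

N ≈ 2992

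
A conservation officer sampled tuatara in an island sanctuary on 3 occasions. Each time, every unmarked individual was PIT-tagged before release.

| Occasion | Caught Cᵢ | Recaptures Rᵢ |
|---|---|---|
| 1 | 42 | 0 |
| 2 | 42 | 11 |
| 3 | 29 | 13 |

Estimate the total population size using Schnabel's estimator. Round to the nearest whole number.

N ≈ 162

Marked at large before each occasion: Mᵢ = Σⱼ<ᵢ (Cⱼ − Rⱼ) → M1=0, M2=42, M3=73
Σ MᵢCᵢ = 0·42 + 42·42 + 73·29 = 0 + 1764 + 2117 = 3881
Σ Rᵢ = 0 + 11 + 13 = 24
N̂ = 3881 / 24 ≈ 161.7 → 162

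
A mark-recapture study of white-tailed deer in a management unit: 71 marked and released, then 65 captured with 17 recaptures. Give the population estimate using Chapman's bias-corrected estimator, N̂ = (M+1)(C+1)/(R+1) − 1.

N = 263

N̂ = (71+1)(65+1)/(17+1) − 1 = 72·66/18 − 1
= 4752/18 − 1 = 264 − 1 = 263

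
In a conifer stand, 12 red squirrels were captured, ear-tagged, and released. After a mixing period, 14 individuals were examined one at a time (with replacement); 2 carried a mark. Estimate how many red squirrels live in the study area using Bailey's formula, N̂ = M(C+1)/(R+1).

N̂ = 12·(14+1)/(2+1) = 12·15/3 = 180/3 = 60

N = 60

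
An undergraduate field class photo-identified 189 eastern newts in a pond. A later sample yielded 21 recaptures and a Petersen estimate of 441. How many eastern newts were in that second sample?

C = 49

From N = M·C/R: C = N·R / M = 441·21 / 189 = 9261 / 189 = 49.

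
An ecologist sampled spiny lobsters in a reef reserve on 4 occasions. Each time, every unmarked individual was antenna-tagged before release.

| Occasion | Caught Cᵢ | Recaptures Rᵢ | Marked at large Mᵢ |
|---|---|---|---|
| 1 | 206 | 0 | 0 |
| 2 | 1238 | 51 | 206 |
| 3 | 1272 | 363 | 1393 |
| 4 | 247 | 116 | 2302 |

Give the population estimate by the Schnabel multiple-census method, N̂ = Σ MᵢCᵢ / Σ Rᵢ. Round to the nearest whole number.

Σ MᵢCᵢ = 0·206 + 206·1238 + 1393·1272 + 2302·247 = 0 + 255028 + 1771896 + 568594 = 2595518
Σ Rᵢ = 0 + 51 + 363 + 116 = 530
N̂ = 2595518 / 530 ≈ 4897.2 → 4897

N ≈ 4897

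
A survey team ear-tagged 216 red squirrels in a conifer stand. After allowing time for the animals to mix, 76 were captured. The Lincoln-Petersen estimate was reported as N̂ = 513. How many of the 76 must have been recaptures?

From N = M·C/R: R = M·C / N = 216·76 / 513 = 16416 / 513 = 32.

R = 32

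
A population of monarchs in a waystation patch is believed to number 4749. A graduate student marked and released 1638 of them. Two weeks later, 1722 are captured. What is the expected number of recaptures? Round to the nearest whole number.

The marked fraction of the population is 1638/4749, so in a sample of 1722 expect C·(M/N) marked.
E[R] = 1638 × 1722 / 4749 = 2820636 / 4749 ≈ 593.9 → 594

expected recaptures ≈ 594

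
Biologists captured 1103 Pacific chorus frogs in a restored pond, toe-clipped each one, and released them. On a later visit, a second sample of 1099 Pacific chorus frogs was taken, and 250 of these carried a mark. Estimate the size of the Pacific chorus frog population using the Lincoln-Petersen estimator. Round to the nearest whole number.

N ≈ 4849

The marked fraction in the recapture sample should equal the marked fraction in the population: 250/1099 = 1103/N.
N = (1103 × 1099) / 250 = 1212197 / 250 ≈ 4848.8 → 4849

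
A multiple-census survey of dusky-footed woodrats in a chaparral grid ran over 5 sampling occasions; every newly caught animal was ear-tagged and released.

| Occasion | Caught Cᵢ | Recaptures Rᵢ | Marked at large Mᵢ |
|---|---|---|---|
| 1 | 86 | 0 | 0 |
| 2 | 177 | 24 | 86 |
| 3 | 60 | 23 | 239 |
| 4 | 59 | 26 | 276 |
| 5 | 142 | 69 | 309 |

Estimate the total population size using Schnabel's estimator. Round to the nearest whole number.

Σ MᵢCᵢ = 0·86 + 86·177 + 239·60 + 276·59 + 309·142 = 0 + 15222 + 14340 + 16284 + 43878 = 89724
Σ Rᵢ = 0 + 24 + 23 + 26 + 69 = 142
N̂ = 89724 / 142 ≈ 631.9 → 632

N ≈ 632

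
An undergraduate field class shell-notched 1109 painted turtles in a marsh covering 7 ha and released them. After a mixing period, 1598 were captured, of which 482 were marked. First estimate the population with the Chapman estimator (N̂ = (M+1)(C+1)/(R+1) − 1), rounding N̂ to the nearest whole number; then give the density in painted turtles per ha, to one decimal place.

density ≈ 524.9 painted turtles per ha

N̂ = 1110·1599/483 − 1 = 1774890/483 − 1 ≈ 3673.7 → 3674
Density = N̂ / area = 3674 / 7 ≈ 524.86 → 524.9 per ha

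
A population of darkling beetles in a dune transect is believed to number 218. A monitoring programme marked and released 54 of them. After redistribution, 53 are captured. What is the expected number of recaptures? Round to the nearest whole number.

The marked fraction of the population is 54/218, so in a sample of 53 expect C·(M/N) marked.
E[R] = 54 × 53 / 218 = 2862 / 218 ≈ 13.1 → 13

expected recaptures ≈ 13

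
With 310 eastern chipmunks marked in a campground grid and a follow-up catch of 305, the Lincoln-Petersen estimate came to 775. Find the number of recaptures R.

R = 122

From N = M·C/R: R = M·C / N = 310·305 / 775 = 94550 / 775 = 122.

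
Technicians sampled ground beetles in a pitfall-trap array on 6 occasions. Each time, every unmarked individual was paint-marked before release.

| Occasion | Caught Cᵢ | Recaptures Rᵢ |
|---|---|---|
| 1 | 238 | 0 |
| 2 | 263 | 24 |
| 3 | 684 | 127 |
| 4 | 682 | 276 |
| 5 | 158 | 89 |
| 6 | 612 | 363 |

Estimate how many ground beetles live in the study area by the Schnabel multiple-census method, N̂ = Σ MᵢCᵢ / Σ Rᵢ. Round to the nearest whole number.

Marked at large before each occasion: Mᵢ = Σⱼ<ᵢ (Cⱼ − Rⱼ) → M1=0, M2=238, M3=477, M4=1034, M5=1440, M6=1509
Σ MᵢCᵢ = 0·238 + 238·263 + 477·684 + 1034·682 + 1440·158 + 1509·612 = 0 + 62594 + 326268 + 705188 + 227520 + 923508 = 2245078
Σ Rᵢ = 0 + 24 + 127 + 276 + 89 + 363 = 879
N̂ = 2245078 / 879 ≈ 2554.1 → 2554

N ≈ 2554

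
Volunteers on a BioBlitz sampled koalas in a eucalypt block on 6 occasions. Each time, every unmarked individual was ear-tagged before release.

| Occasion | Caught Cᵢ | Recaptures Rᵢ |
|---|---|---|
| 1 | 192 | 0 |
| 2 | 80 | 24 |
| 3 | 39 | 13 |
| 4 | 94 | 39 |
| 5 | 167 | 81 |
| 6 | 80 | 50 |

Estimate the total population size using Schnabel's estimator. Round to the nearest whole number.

Marked at large before each occasion: Mᵢ = Σⱼ<ᵢ (Cⱼ − Rⱼ) → M1=0, M2=192, M3=248, M4=274, M5=329, M6=415
Σ MᵢCᵢ = 0·192 + 192·80 + 248·39 + 274·94 + 329·167 + 415·80 = 0 + 15360 + 9672 + 25756 + 54943 + 33200 = 138931
Σ Rᵢ = 0 + 24 + 13 + 39 + 81 + 50 = 207
N̂ = 138931 / 207 ≈ 671.2 → 671

N ≈ 671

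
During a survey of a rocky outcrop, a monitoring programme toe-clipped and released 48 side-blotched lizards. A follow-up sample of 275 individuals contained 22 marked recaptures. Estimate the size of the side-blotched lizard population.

N = (48 × 275) / 22 = 13200 / 22 = 600

N = 600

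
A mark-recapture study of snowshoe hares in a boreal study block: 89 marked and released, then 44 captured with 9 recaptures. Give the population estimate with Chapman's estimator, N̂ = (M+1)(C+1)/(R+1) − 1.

N̂ = (89+1)(44+1)/(9+1) − 1 = 90·45/10 − 1
= 4050/10 − 1 = 405 − 1 = 404

N = 404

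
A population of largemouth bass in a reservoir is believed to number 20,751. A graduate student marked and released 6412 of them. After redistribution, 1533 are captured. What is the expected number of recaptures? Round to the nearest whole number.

expected recaptures ≈ 474

The marked fraction of the population is 6412/20751, so in a sample of 1533 expect C·(M/N) marked.
E[R] = 6412 × 1533 / 20751 = 9829596 / 20751 ≈ 473.7 → 474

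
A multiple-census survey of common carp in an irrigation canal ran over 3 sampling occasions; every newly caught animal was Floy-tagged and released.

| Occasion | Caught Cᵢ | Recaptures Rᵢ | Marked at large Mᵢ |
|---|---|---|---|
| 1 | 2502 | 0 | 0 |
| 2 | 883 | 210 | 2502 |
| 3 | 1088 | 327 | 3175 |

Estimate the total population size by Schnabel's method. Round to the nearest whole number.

N ≈ 10,547

Σ MᵢCᵢ = 0·2502 + 2502·883 + 3175·1088 = 0 + 2209266 + 3454400 = 5663666
Σ Rᵢ = 0 + 210 + 327 = 537
N̂ = 5663666 / 537 ≈ 10546.9 → 10547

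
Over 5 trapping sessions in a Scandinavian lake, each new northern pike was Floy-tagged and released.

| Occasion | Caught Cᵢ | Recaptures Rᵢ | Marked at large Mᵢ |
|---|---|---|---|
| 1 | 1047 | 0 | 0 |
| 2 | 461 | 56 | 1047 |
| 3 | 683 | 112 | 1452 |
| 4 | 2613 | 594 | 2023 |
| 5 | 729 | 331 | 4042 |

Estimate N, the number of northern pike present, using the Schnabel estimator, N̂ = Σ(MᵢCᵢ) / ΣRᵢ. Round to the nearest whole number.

N ≈ 8881

Σ MᵢCᵢ = 0·1047 + 1047·461 + 1452·683 + 2023·2613 + 4042·729 = 0 + 482667 + 991716 + 5286099 + 2946618 = 9707100
Σ Rᵢ = 0 + 56 + 112 + 594 + 331 = 1093
N̂ = 9707100 / 1093 ≈ 8881.2 → 8881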